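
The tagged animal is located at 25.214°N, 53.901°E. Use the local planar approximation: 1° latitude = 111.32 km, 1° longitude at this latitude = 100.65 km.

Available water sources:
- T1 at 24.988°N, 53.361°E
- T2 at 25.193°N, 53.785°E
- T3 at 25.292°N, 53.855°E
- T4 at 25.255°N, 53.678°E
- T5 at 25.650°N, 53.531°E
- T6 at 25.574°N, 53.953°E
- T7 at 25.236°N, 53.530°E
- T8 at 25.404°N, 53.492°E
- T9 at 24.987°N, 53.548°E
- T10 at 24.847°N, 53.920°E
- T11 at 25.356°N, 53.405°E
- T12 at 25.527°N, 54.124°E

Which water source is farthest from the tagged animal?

T5

Distances from 25.214°N, 53.901°E:
T1: √((-0.226·111.32)² + (-0.540·100.65)²) = √(632.94107 + 2954.03120) = 59.891 km
T2: √((-0.021·111.32)² + (-0.116·100.65)²) = √(5.46493 + 136.31497) = 11.907 km
T3: √((0.078·111.32)² + (-0.046·100.65)²) = √(75.39379 + 21.43597) = 9.840 km
T4: √((0.041·111.32)² + (-0.223·100.65)²) = √(20.83119 + 503.77578) = 22.904 km
T5: √((0.436·111.32)² + (-0.370·100.65)²) = √(2355.69670 + 1386.85484) = 61.176 km
T6: √((0.360·111.32)² + (0.052·100.65)²) = √(1606.02166 + 27.39266) = 40.416 km
T7: √((0.022·111.32)² + (-0.371·100.65)²) = √(5.99780 + 1394.36148) = 37.421 km
T8: √((0.190·111.32)² + (-0.409·100.65)²) = √(447.35634 + 1694.62721) = 46.282 km
T9: √((-0.227·111.32)² + (-0.353·100.65)²) = √(638.55471 + 1262.34182) = 43.599 km
T10: √((-0.367·111.32)² + (0.019·100.65)²) = √(1669.08527 + 3.65708) = 40.899 km
T11: √((0.142·111.32)² + (-0.496·100.65)²) = √(249.87516 + 2492.24602) = 52.365 km
T12: √((0.313·111.32)² + (0.223·100.65)²) = √(1214.04580 + 503.77578) = 41.447 km
Maximum: T5 at 61.176 km.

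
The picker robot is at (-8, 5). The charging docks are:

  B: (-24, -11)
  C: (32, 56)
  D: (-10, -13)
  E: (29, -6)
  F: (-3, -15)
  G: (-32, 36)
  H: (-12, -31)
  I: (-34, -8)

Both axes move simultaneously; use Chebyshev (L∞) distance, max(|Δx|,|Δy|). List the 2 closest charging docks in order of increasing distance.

Distances from (-8, 5):
B: max(|-16|, |-16|) = 16
C: max(|40|, |51|) = 51
D: max(|-2|, |-18|) = 18
E: max(|37|, |-11|) = 37
F: max(|5|, |-20|) = 20
G: max(|-24|, |31|) = 31
H: max(|-4|, |-36|) = 36
I: max(|-26|, |-13|) = 26
Sorted: B (16) < D (18) < F (20) < I (26) < …

B, D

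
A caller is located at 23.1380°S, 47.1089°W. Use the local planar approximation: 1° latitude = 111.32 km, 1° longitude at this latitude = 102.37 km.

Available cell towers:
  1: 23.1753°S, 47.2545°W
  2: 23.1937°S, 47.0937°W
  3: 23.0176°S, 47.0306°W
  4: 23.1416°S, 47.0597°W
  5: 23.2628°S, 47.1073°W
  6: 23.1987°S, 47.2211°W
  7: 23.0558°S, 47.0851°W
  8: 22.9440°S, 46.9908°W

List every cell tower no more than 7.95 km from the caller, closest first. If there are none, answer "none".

Distances from 23.1380°S, 47.1089°W:
1: √((-0.0373·111.32)² + (-0.1456·102.37)²) = √(17.241064 + 222.161171) = 15.4726 km
2: √((-0.0557·111.32)² + (0.0152·102.37)²) = √(38.446498 + 2.421211) = 6.3928 km
3: √((0.1204·111.32)² + (0.0783·102.37)²) = √(179.638479 + 64.249378) = 15.6169 km
4: √((-0.0036·111.32)² + (0.0492·102.37)²) = √(0.160602 + 25.367380) = 5.0525 km
5: √((-0.1248·111.32)² + (0.0016·102.37)²) = √(193.008114 + 0.026828) = 13.8937 km
6: √((-0.0607·111.32)² + (-0.1122·102.37)²) = √(45.658725 + 131.926220) = 13.3261 km
7: √((0.0822·111.32)² + (0.0238·102.37)²) = √(83.731723 + 5.936074) = 9.4693 km
8: √((0.1940·111.32)² + (0.1181·102.37)²) = √(466.390671 + 146.165609) = 24.7499 km
Threshold 7.95 km: 4 (5.0525 km), 2 (6.3928 km) are within range.

4, 2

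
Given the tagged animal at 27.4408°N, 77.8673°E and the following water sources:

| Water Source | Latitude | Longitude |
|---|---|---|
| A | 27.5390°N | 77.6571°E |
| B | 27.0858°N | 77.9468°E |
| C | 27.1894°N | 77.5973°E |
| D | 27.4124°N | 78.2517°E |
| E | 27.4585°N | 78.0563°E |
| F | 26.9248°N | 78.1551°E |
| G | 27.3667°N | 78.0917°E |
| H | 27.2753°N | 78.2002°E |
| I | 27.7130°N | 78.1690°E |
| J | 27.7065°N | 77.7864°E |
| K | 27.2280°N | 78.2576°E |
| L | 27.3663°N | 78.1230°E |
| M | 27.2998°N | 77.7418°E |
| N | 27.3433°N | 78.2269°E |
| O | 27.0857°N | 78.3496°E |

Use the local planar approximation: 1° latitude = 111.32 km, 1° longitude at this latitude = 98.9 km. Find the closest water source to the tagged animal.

E

Distances from 27.4408°N, 77.8673°E:
A: 23.4877 km
B: 40.2932 km
C: 38.6815 km
D: 38.1484 km
E: 18.7957 km
F: 64.1065 km
G: 23.6766 km
H: 37.7280 km
I: 42.5263 km
J: 30.6408 km
K: 45.2899 km
L: 26.6139 km
M: 20.0106 km
N: 37.1838 km
O: 61.9503 km
Minimum: E at 18.7957 km.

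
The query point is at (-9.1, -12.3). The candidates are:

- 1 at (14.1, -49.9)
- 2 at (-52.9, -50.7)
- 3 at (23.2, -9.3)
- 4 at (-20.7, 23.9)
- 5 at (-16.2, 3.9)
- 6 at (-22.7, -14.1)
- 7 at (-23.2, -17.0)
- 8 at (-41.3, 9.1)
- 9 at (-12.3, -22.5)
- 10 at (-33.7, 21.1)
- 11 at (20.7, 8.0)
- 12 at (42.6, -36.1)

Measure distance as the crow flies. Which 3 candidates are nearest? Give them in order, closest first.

Distances from (-9.1, -12.3):
1: 44.2
2: 58.2
3: 32.4
4: 38.0
5: 17.7
6: 13.7
7: 14.9
8: 38.7
9: 10.7
10: 41.5
11: 36.1
12: 56.9
Sorted: 9 (10.7) < 6 (13.7) < 7 (14.9) < 5 (17.7) < 3 (32.4) < …

9, 6, 7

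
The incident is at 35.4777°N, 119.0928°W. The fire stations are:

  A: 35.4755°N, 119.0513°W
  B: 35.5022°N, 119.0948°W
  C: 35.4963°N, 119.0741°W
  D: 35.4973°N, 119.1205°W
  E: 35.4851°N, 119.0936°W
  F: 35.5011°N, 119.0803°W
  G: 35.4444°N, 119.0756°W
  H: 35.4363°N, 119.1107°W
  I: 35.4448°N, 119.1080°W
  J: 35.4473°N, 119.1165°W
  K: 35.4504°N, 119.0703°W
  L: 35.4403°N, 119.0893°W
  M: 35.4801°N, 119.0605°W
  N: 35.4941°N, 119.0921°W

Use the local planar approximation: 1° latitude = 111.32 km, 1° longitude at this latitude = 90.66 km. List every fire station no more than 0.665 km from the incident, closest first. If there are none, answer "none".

Distances from 35.4777°N, 119.0928°W:
A: √((-0.0022·111.32)² + (0.0415·90.66)²) = √(0.059978 + 14.155579) = 3.7704 km
B: √((0.0245·111.32)² + (-0.0020·90.66)²) = √(7.438383 + 0.032877) = 2.7334 km
C: √((0.0186·111.32)² + (0.0187·90.66)²) = √(4.287186 + 2.874184) = 2.6761 km
D: √((0.0196·111.32)² + (-0.0277·90.66)²) = √(4.760565 + 6.306537) = 3.3267 km
E: √((0.0074·111.32)² + (-0.0008·90.66)²) = √(0.678594 + 0.005260) = 0.8270 km
F: √((0.0234·111.32)² + (0.0125·90.66)²) = √(6.785441 + 1.284256) = 2.8407 km
G: √((-0.0333·111.32)² + (0.0172·90.66)²) = √(13.741523 + 2.431579) = 4.0216 km
H: √((-0.0414·111.32)² + (-0.0179·90.66)²) = √(21.239636 + 2.633525) = 4.8860 km
I: √((-0.0329·111.32)² + (-0.0152·90.66)²) = √(13.413379 + 1.898972) = 3.9131 km
J: √((-0.0304·111.32)² + (-0.0237·90.66)²) = √(11.452322 + 4.616662) = 4.0086 km
K: √((-0.0273·111.32)² + (0.0225·90.66)²) = √(9.235740 + 4.160988) = 3.6602 km
L: √((-0.0374·111.32)² + (0.0035·90.66)²) = √(17.333633 + 0.100686) = 4.1754 km
M: √((0.0024·111.32)² + (0.0323·90.66)²) = √(0.071379 + 8.575046) = 2.9405 km
N: √((0.0164·111.32)² + (0.0007·90.66)²) = √(3.332991 + 0.004027) = 1.8268 km
Threshold 0.665 km: none within range.

none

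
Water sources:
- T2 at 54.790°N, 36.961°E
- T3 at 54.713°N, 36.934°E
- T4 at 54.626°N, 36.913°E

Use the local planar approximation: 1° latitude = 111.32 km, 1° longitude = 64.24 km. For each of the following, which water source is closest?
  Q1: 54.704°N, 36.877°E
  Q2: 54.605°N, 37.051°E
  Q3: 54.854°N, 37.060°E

Q1→T3; Q2→T4; Q3→T2

Q1 at 54.704°N, 36.877°E:
  T2: √((0.086·111.32)² + (0.084·64.24)²) = √(91.65229 + 29.11854) = 10.990 km
  T3: √((0.009·111.32)² + (0.057·64.24)²) = √(1.00376 + 13.40790) = 3.796 km
  T4: √((-0.078·111.32)² + (0.036·64.24)²) = √(75.39379 + 5.34830) = 8.986 km
  → nearest: T3 (3.796 km)
Q2 at 54.605°N, 37.051°E:
  T2: √((0.185·111.32)² + (-0.090·64.24)²) = √(424.12107 + 33.42690) = 21.390 km
  T3: √((0.108·111.32)² + (-0.117·64.24)²) = √(144.54195 + 56.49146) = 14.179 km
  T4: √((0.021·111.32)² + (-0.138·64.24)²) = √(5.46493 + 78.59035) = 9.168 km
  → nearest: T4 (9.168 km)
Q3 at 54.854°N, 37.060°E:
  T2: √((-0.064·111.32)² + (-0.099·64.24)²) = √(50.75822 + 40.44655) = 9.550 km
  T3: √((-0.141·111.32)² + (-0.126·64.24)²) = √(246.36818 + 65.51672) = 17.660 km
  T4: √((-0.228·111.32)² + (-0.147·64.24)²) = √(644.19313 + 89.17554) = 27.081 km
  → nearest: T2 (9.550 km)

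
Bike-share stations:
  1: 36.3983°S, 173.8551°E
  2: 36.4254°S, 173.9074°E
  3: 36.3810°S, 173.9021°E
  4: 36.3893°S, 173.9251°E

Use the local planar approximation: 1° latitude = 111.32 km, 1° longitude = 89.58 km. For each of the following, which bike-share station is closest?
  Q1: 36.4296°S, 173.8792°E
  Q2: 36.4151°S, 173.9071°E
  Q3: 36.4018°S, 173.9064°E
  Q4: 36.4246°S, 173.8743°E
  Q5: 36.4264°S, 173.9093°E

Q1→2; Q2→2; Q3→4; Q4→2; Q5→2

Q1 at 36.4296°S, 173.8792°E:
  1: 4.0989 km
  2: 2.5691 km
  3: 5.7860 km
  4: 6.0854 km
  → nearest: 2 (2.5691 km)
Q2 at 36.4151°S, 173.9071°E:
  1: 5.0196 km
  2: 1.1469 km
  3: 3.8223 km
  4: 3.2937 km
  → nearest: 2 (1.1469 km)
Q3 at 36.4018°S, 173.9064°E:
  1: 4.6119 km
  2: 2.6287 km
  3: 2.3473 km
  4: 2.1777 km
  → nearest: 4 (2.1777 km)
Q4 at 36.4246°S, 173.8743°E:
  1: 3.3955 km
  2: 2.9664 km
  3: 5.4552 km
  4: 6.0125 km
  → nearest: 2 (2.9664 km)
Q5 at 36.4264°S, 173.9093°E:
  1: 5.7757 km
  2: 0.2034 km
  3: 5.0949 km
  4: 4.3658 km
  → nearest: 2 (0.2034 km)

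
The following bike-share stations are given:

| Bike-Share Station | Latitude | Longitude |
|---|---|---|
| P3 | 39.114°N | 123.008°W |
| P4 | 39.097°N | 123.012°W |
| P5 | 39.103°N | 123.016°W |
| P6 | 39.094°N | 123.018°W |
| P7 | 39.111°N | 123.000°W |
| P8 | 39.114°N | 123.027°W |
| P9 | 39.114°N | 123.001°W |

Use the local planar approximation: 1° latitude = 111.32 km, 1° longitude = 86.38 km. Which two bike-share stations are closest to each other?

Pairwise distances:
P3–P4: √((-0.017·111.32)² + (-0.004·86.38)²) = √(3.58133 + 0.11938) = 1.924 km
P3–P5: √((-0.011·111.32)² + (-0.008·86.38)²) = √(1.49945 + 0.47754) = 1.406 km
P3–P6: √((-0.020·111.32)² + (-0.010·86.38)²) = √(4.95686 + 0.74615) = 2.388 km
P3–P7: √((-0.003·111.32)² + (0.008·86.38)²) = √(0.11153 + 0.47754) = 0.768 km
P3–P8: √((0.000·111.32)² + (-0.019·86.38)²) = √(0.00000 + 2.69360) = 1.641 km
P3–P9: √((0.000·111.32)² + (0.007·86.38)²) = √(0.00000 + 0.36561) = 0.605 km
P4–P5: √((0.006·111.32)² + (-0.004·86.38)²) = √(0.44612 + 0.11938) = 0.752 km
P4–P6: √((-0.003·111.32)² + (-0.006·86.38)²) = √(0.11153 + 0.26861) = 0.617 km
P4–P7: √((0.014·111.32)² + (0.012·86.38)²) = √(2.42886 + 1.07446) = 1.872 km
P4–P8: √((0.017·111.32)² + (-0.015·86.38)²) = √(3.58133 + 1.67884) = 2.294 km
P4–P9: √((0.017·111.32)² + (0.011·86.38)²) = √(3.58133 + 0.90284) = 2.118 km
P5–P6: √((-0.009·111.32)² + (-0.002·86.38)²) = √(1.00376 + 0.02985) = 1.017 km
P5–P7: √((0.008·111.32)² + (0.016·86.38)²) = √(0.79310 + 1.91015) = 1.644 km
P5–P8: √((0.011·111.32)² + (-0.011·86.38)²) = √(1.49945 + 0.90284) = 1.550 km
P5–P9: √((0.011·111.32)² + (0.015·86.38)²) = √(1.49945 + 1.67884) = 1.783 km
P6–P7: √((0.017·111.32)² + (0.018·86.38)²) = √(3.58133 + 2.41753) = 2.449 km
P6–P8: √((0.020·111.32)² + (-0.009·86.38)²) = √(4.95686 + 0.60438) = 2.358 km
P6–P9: √((0.020·111.32)² + (0.017·86.38)²) = √(4.95686 + 2.15637) = 2.667 km
P7–P8: √((0.003·111.32)² + (-0.027·86.38)²) = √(0.11153 + 5.43944) = 2.356 km
P7–P9: √((0.003·111.32)² + (-0.001·86.38)²) = √(0.11153 + 0.00746) = 0.345 km
P8–P9: √((0.000·111.32)² + (0.026·86.38)²) = √(0.00000 + 5.04398) = 2.246 km
Closest pair: P7–P9 at 0.345 km.

P7 and P9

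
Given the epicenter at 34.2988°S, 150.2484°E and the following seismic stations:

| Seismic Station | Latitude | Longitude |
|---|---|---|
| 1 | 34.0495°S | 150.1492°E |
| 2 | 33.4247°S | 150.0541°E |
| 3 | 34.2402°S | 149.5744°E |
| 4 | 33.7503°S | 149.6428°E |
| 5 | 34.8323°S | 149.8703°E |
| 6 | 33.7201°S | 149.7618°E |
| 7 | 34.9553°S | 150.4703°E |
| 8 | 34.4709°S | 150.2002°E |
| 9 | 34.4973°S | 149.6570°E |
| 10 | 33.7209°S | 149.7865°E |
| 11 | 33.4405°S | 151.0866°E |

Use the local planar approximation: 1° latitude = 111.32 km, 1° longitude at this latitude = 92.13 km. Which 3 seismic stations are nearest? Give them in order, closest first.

8, 1, 9

Distances from 34.2988°S, 150.2484°E:
1: √((0.2493·111.32)² + (-0.0992·92.13)²) = √(770.177722 + 83.526731) = 29.2182 km
2: √((0.8741·111.32)² + (-0.1943·92.13)²) = √(9468.226438 + 320.440753) = 98.9377 km
3: √((0.0586·111.32)² + (-0.6740·92.13)²) = √(42.554121 + 3855.866023) = 62.4373 km
4: √((0.5485·111.32)² + (-0.6056·92.13)²) = √(3728.203923 + 3112.962402) = 82.7113 km
5: √((-0.5335·111.32)² + (-0.3781·92.13)²) = √(3527.079452 + 1213.432149) = 68.8514 km
6: √((0.5787·111.32)² + (-0.4866·92.13)²) = √(4150.050295 + 2009.769964) = 78.4845 km
7: √((-0.6565·111.32)² + (0.2219·92.13)²) = √(5340.917335 + 417.942703) = 75.8872 km
8: √((-0.1721·111.32)² + (-0.0482·92.13)²) = √(367.035554 + 19.719515) = 19.6661 km
9: √((-0.1985·111.32)² + (-0.5914·92.13)²) = √(488.278293 + 2968.689543) = 58.7960 km
10: √((0.5779·111.32)² + (-0.4619·92.13)²) = √(4138.584094 + 1810.915003) = 77.1330 km
11: √((0.8583·111.32)² + (0.8382·92.13)²) = √(9129.029708 + 5963.448256) = 122.8514 km
Sorted: 8 (19.6661 km) < 1 (29.2182 km) < 9 (58.7960 km) < 3 (62.4373 km) < 5 (68.8514 km) < …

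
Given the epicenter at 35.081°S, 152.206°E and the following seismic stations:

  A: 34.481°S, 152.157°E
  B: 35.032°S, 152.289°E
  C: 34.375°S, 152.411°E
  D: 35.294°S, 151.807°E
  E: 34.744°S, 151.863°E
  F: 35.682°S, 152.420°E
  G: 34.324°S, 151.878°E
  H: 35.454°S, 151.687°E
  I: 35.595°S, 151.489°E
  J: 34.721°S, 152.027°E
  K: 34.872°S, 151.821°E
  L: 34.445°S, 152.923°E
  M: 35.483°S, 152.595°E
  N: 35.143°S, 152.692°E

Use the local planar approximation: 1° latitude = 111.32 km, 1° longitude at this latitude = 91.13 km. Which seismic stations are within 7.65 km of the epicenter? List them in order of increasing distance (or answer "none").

none

Distances from 35.081°S, 152.206°E:
A: 66.941 km
B: 9.325 km
C: 80.782 km
D: 43.409 km
E: 48.830 km
F: 69.688 km
G: 89.413 km
H: 62.937 km
I: 86.852 km
J: 43.268 km
K: 42.098 km
L: 96.343 km
M: 57.090 km
N: 44.824 km
Threshold 7.65 km: none within range.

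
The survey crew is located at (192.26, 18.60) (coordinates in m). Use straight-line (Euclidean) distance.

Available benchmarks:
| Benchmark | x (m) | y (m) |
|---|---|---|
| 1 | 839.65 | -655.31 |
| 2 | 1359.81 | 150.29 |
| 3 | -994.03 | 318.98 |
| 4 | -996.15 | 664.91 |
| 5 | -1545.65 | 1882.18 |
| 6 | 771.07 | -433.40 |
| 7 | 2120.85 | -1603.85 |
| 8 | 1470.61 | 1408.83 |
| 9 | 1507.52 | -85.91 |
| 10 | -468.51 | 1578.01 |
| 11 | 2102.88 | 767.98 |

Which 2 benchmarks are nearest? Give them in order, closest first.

6, 1

Distances from (192.26, 18.60):
1: √((647.39)² + (-673.91)²) = √(419113.8121 + 454154.6881) = 934.49 m
2: √((1167.55)² + (131.69)²) = √(1363173.0025 + 17342.2561) = 1174.95 m
3: √((-1186.29)² + (300.38)²) = √(1407283.9641 + 90228.1444) = 1223.73 m
4: √((-1188.41)² + (646.31)²) = √(1412318.3281 + 417716.6161) = 1352.79 m
5: √((-1737.91)² + (1863.58)²) = √(3020331.1681 + 3472930.4164) = 2548.19 m
6: √((578.81)² + (-452.00)²) = √(335021.0161 + 204304.0000) = 734.39 m
7: √((1928.59)² + (-1622.45)²) = √(3719459.3881 + 2632344.0025) = 2520.28 m
8: √((1278.35)² + (1390.23)²) = √(1634178.7225 + 1932739.4529) = 1888.63 m
9: √((1315.26)² + (-104.51)²) = √(1729908.8676 + 10922.3401) = 1319.41 m
10: √((-660.77)² + (1559.41)²) = √(436616.9929 + 2431759.5481) = 1693.63 m
11: √((1910.62)² + (749.38)²) = √(3650468.7844 + 561570.3844) = 2052.33 m
Sorted: 6 (734.39 m) < 1 (934.49 m) < 2 (1174.95 m) < 3 (1223.73 m) < …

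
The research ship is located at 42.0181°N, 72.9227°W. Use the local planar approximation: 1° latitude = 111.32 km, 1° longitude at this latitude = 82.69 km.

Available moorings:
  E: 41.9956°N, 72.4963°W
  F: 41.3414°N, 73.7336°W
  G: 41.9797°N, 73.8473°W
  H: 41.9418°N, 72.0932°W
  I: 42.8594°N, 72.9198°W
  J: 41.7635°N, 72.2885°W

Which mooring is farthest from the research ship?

Distances from 42.0181°N, 72.9227°W:
E: √((-0.0225·111.32)² + (0.4264·82.69)²) = √(6.273522 + 1243.198209) = 35.3479 km
F: √((-0.6767·111.32)² + (-0.8109·82.69)²) = √(5674.645661 + 4496.147857) = 100.8504 km
G: √((-0.0384·111.32)² + (-0.9246·82.69)²) = √(18.272957 + 5845.393631) = 76.5746 km
H: √((-0.0763·111.32)² + (0.8295·82.69)²) = √(72.143211 + 4704.773981) = 69.1152 km
I: √((0.8413·111.32)² + (0.0029·82.69)²) = √(8770.981059 + 0.057505) = 93.6538 km
J: √((-0.2546·111.32)² + (0.6342·82.69)²) = √(803.273045 + 2750.163154) = 59.6107 km
Maximum: F at 100.8504 km.

F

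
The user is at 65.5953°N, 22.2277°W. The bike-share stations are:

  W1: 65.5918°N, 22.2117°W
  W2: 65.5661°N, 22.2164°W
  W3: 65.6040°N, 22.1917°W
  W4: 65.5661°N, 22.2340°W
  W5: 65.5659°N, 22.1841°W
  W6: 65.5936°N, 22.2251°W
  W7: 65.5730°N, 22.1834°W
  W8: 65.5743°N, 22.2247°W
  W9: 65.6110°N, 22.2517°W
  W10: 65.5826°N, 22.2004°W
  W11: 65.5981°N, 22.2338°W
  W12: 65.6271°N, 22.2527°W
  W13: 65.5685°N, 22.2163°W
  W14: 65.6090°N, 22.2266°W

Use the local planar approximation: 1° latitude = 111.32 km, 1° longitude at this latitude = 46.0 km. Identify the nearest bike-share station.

W6

Distances from 65.5953°N, 22.2277°W:
W1: √((-0.0035·111.32)² + (0.0160·46.0)²) = √(0.151804 + 0.541696) = 0.8328 km
W2: √((-0.0292·111.32)² + (0.0113·46.0)²) = √(10.566036 + 0.270192) = 3.2918 km
W3: √((0.0087·111.32)² + (0.0360·46.0)²) = √(0.937961 + 2.742336) = 1.9184 km
W4: √((-0.0292·111.32)² + (-0.0063·46.0)²) = √(10.566036 + 0.083984) = 3.2634 km
W5: √((-0.0294·111.32)² + (0.0436·46.0)²) = √(10.711272 + 4.022431) = 3.8385 km
W6: √((-0.0017·111.32)² + (0.0026·46.0)²) = √(0.035813 + 0.014304) = 0.2239 km
W7: √((-0.0223·111.32)² + (0.0443·46.0)²) = √(6.162488 + 4.152629) = 3.2117 km
W8: √((-0.0210·111.32)² + (0.0030·46.0)²) = √(5.464935 + 0.019044) = 2.3418 km
W9: √((0.0157·111.32)² + (-0.0240·46.0)²) = √(3.054539 + 1.218816) = 2.0672 km
W10: √((-0.0127·111.32)² + (0.0273·46.0)²) = √(1.998729 + 1.577034) = 1.8910 km
W11: √((0.0028·111.32)² + (-0.0061·46.0)²) = √(0.097154 + 0.078736) = 0.4194 km
W12: √((0.0318·111.32)² + (-0.0250·46.0)²) = √(12.531430 + 1.322500) = 3.7221 km
W13: √((-0.0268·111.32)² + (0.0114·46.0)²) = √(8.900532 + 0.274995) = 3.0291 km
W14: √((0.0137·111.32)² + (0.0011·46.0)²) = √(2.325881 + 0.002560) = 1.5259 km
Minimum: W6 at 0.2239 km.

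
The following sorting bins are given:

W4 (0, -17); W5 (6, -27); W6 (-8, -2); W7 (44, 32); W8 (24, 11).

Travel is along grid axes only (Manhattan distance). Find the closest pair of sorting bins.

W4 and W5

Pairwise distances:
W4–W5: |6| + |-10| = 6 + 10 = 16
W4–W6: |-8| + |15| = 8 + 15 = 23
W4–W7: |44| + |49| = 44 + 49 = 93
W4–W8: |24| + |28| = 24 + 28 = 52
W5–W6: |-14| + |25| = 14 + 25 = 39
W5–W7: |38| + |59| = 38 + 59 = 97
W5–W8: |18| + |38| = 18 + 38 = 56
W6–W7: |52| + |34| = 52 + 34 = 86
W6–W8: |32| + |13| = 32 + 13 = 45
W7–W8: |-20| + |-21| = 20 + 21 = 41
Closest pair: W4–W5 at 16.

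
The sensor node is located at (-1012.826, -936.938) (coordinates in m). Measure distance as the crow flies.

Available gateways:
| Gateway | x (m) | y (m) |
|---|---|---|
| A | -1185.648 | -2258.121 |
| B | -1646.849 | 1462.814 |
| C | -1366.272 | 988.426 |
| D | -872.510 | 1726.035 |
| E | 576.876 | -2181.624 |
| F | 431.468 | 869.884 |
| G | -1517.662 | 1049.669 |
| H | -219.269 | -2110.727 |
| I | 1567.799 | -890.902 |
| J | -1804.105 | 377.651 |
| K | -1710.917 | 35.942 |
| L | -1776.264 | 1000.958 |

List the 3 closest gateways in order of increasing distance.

Distances from (-1012.826, -936.938):
A: √((-172.822)² + (-1321.183)²) = √(29867.44368 + 1745524.51949) = 1332.438 m
B: √((-634.023)² + (2399.752)²) = √(401985.16453 + 5758809.66150) = 2482.095 m
C: √((-353.446)² + (1925.364)²) = √(124924.07492 + 3707026.53250) = 1957.537 m
D: √((140.316)² + (2662.973)²) = √(19688.57986 + 7091425.19873) = 2666.667 m
E: √((1589.702)² + (-1244.686)²) = √(2527152.44880 + 1549243.23860) = 2019.009 m
F: √((1444.294)² + (1806.822)²) = √(2085985.15844 + 3264605.73968) = 2313.134 m
G: √((-504.836)² + (1986.607)²) = √(254859.38690 + 3946607.37245) = 2049.748 m
H: √((793.557)² + (-1173.789)²) = √(629732.71225 + 1377780.61652) = 1416.867 m
I: √((2580.625)² + (46.036)²) = √(6659625.39062 + 2119.31330) = 2581.036 m
J: √((-791.279)² + (1314.589)²) = √(626122.45584 + 1728144.23892) = 1534.362 m
K: √((-698.091)² + (972.880)²) = √(487331.04428 + 946495.49440) = 1197.425 m
L: √((-763.438)² + (1937.896)²) = √(582837.57984 + 3755440.90682) = 2082.853 m
Sorted: K (1197.425 m) < A (1332.438 m) < H (1416.867 m) < J (1534.362 m) < C (1957.537 m) < …

K, A, H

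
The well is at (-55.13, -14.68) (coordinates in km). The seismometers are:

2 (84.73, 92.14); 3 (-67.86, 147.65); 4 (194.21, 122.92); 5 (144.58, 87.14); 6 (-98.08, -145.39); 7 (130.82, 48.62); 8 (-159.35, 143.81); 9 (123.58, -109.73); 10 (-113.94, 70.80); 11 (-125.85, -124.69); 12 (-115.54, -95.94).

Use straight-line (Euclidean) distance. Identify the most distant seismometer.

Distances from (-55.13, -14.68):
2: √((139.86)² + (106.82)²) = √(19560.8196 + 11410.5124) = 175.99 km
3: √((-12.73)² + (162.33)²) = √(162.0529 + 26351.0289) = 162.83 km
4: √((249.34)² + (137.60)²) = √(62170.4356 + 18933.7600) = 284.79 km
5: √((199.71)² + (101.82)²) = √(39884.0841 + 10367.3124) = 224.17 km
6: √((-42.95)² + (-130.71)²) = √(1844.7025 + 17085.1041) = 137.59 km
7: √((185.95)² + (63.30)²) = √(34577.4025 + 4006.8900) = 196.43 km
8: √((-104.22)² + (158.49)²) = √(10861.8084 + 25119.0801) = 189.69 km
9: √((178.71)² + (-95.05)²) = √(31937.2641 + 9034.5025) = 202.41 km
10: √((-58.81)² + (85.48)²) = √(3458.6161 + 7306.8304) = 103.76 km
11: √((-70.72)² + (-110.01)²) = √(5001.3184 + 12102.2001) = 130.78 km
12: √((-60.41)² + (-81.26)²) = √(3649.3681 + 6603.1876) = 101.25 km
Maximum: 4 at 284.79 km.

4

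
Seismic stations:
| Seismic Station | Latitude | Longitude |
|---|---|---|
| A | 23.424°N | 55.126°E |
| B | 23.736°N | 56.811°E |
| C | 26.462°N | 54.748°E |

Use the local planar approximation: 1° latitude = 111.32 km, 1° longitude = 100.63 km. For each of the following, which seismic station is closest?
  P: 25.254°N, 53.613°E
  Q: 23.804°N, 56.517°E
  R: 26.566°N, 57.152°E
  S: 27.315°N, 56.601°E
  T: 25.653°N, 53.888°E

P at 25.254°N, 53.613°E:
  A: 254.325 km
  B: 363.483 km
  C: 176.433 km
  → nearest: C (176.433 km)
Q at 23.804°N, 56.517°E:
  A: 146.229 km
  B: 30.538 km
  C: 345.310 km
  → nearest: B (30.538 km)
R at 26.566°N, 57.152°E:
  A: 404.849 km
  B: 316.899 km
  C: 242.191 km
  → nearest: C (242.191 km)
S at 27.315°N, 56.601°E:
  A: 457.872 km
  B: 398.974 km
  C: 209.253 km
  → nearest: C (209.253 km)
T at 25.653°N, 53.888°E:
  A: 277.650 km
  B: 363.399 km
  C: 124.900 km
  → nearest: C (124.900 km)

P→C; Q→B; R→C; S→C; T→C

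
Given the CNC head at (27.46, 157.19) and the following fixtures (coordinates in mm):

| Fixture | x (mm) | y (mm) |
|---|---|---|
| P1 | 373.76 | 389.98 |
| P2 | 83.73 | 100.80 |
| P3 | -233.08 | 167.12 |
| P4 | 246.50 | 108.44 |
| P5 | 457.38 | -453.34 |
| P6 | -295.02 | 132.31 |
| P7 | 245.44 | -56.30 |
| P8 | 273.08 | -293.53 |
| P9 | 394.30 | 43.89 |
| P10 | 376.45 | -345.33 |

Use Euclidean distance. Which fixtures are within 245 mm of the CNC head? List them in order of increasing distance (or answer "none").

P2, P4

Distances from (27.46, 157.19):
P1: √((346.30)² + (232.79)²) = √(119923.6900 + 54191.1841) = 417.27 mm
P2: √((56.27)² + (-56.39)²) = √(3166.3129 + 3179.8321) = 79.66 mm
P3: √((-260.54)² + (9.93)²) = √(67881.0916 + 98.6049) = 260.73 mm
P4: √((219.04)² + (-48.75)²) = √(47978.5216 + 2376.5625) = 224.40 mm
P5: √((429.92)² + (-610.53)²) = √(184831.2064 + 372746.8809) = 746.71 mm
P6: √((-322.48)² + (-24.88)²) = √(103993.3504 + 619.0144) = 323.44 mm
P7: √((217.98)² + (-213.49)²) = √(47515.2804 + 45577.9801) = 305.11 mm
P8: √((245.62)² + (-450.72)²) = √(60329.1844 + 203148.5184) = 513.30 mm
P9: √((366.84)² + (-113.30)²) = √(134571.5856 + 12836.8900) = 383.94 mm
P10: √((348.99)² + (-502.52)²) = √(121794.0201 + 252526.3504) = 611.82 mm
Threshold 245 mm: P2 (79.66 mm), P4 (224.40 mm) are within range.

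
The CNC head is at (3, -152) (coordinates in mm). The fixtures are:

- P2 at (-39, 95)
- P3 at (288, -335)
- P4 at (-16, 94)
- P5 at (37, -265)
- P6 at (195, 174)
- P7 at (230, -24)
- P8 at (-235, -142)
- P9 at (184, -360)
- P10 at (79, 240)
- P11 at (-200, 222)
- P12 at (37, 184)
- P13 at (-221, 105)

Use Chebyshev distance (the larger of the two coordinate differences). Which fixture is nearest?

P5

Distances from (3, -152):
P2: max(|-42|, |247|) = 247 mm
P3: max(|285|, |-183|) = 285 mm
P4: max(|-19|, |246|) = 246 mm
P5: max(|34|, |-113|) = 113 mm
P6: max(|192|, |326|) = 326 mm
P7: max(|227|, |128|) = 227 mm
P8: max(|-238|, |10|) = 238 mm
P9: max(|181|, |-208|) = 208 mm
P10: max(|76|, |392|) = 392 mm
P11: max(|-203|, |374|) = 374 mm
P12: max(|34|, |336|) = 336 mm
P13: max(|-224|, |257|) = 257 mm
Minimum: P5 at 113 mm.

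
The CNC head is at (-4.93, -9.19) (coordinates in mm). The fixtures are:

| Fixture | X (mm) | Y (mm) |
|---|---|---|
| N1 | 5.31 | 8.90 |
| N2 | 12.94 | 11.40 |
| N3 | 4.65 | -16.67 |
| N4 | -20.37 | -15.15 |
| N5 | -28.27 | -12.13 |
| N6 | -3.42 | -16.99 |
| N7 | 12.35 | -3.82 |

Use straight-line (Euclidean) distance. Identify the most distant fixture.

Distances from (-4.93, -9.19):
N1: 20.79 mm
N2: 27.26 mm
N3: 12.15 mm
N4: 16.55 mm
N5: 23.52 mm
N6: 7.94 mm
N7: 18.10 mm
Maximum: N2 at 27.26 mm.

N2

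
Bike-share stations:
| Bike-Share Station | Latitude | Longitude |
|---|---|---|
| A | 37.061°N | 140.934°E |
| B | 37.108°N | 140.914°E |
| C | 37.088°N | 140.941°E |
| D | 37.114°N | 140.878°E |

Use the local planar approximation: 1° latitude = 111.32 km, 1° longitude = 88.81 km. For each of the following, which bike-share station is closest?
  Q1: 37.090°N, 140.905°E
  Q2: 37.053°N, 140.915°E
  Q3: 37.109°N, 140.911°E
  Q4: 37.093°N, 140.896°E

Q1→B; Q2→A; Q3→B; Q4→B

Q1 at 37.090°N, 140.905°E:
  A: √((-0.029·111.32)² + (0.029·88.81)²) = √(10.42179 + 6.63315) = 4.130 km
  B: √((0.018·111.32)² + (0.009·88.81)²) = √(4.01505 + 0.63886) = 2.157 km
  C: √((-0.002·111.32)² + (0.036·88.81)²) = √(0.04957 + 10.22183) = 3.205 km
  D: √((0.024·111.32)² + (-0.027·88.81)²) = √(7.13787 + 5.74978) = 3.590 km
  → nearest: B (2.157 km)
Q2 at 37.053°N, 140.915°E:
  A: √((0.008·111.32)² + (0.019·88.81)²) = √(0.79310 + 2.84729) = 1.908 km
  B: √((0.055·111.32)² + (-0.001·88.81)²) = √(37.48623 + 0.00789) = 6.123 km
  C: √((0.035·111.32)² + (0.026·88.81)²) = √(15.18037 + 5.33176) = 4.529 km
  D: √((0.061·111.32)² + (-0.037·88.81)²) = √(46.11116 + 10.79760) = 7.544 km
  → nearest: A (1.908 km)
Q3 at 37.109°N, 140.911°E:
  A: √((-0.048·111.32)² + (0.023·88.81)²) = √(28.55150 + 4.17234) = 5.720 km
  B: √((-0.001·111.32)² + (0.003·88.81)²) = √(0.01239 + 0.07098) = 0.289 km
  C: √((-0.021·111.32)² + (0.030·88.81)²) = √(5.46493 + 7.09849) = 3.544 km
  D: √((0.005·111.32)² + (-0.033·88.81)²) = √(0.30980 + 8.58918) = 2.983 km
  → nearest: B (0.289 km)
Q4 at 37.093°N, 140.896°E:
  A: √((-0.032·111.32)² + (0.038·88.81)²) = √(12.68955 + 11.38914) = 4.907 km
  B: √((0.015·111.32)² + (0.018·88.81)²) = √(2.78823 + 2.55546) = 2.312 km
  C: √((-0.005·111.32)² + (0.045·88.81)²) = √(0.30980 + 15.97161) = 4.035 km
  D: √((0.021·111.32)² + (-0.018·88.81)²) = √(5.46493 + 2.55546) = 2.832 km
  → nearest: B (2.312 km)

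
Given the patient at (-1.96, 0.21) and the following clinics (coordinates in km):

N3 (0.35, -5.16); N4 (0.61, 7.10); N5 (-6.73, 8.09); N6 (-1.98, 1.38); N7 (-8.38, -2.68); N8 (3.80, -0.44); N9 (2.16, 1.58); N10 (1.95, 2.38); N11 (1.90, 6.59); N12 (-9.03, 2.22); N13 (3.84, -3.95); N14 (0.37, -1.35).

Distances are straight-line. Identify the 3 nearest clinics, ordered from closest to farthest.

Distances from (-1.96, 0.21):
N3: √((2.31)² + (-5.37)²) = √(5.33610 + 28.83690) = 5.846 km
N4: √((2.57)² + (6.89)²) = √(6.60490 + 47.47210) = 7.354 km
N5: √((-4.77)² + (7.88)²) = √(22.75290 + 62.09440) = 9.211 km
N6: √((-0.02)² + (1.17)²) = √(0.00040 + 1.36890) = 1.170 km
N7: √((-6.42)² + (-2.89)²) = √(41.21640 + 8.35210) = 7.040 km
N8: √((5.76)² + (-0.65)²) = √(33.17760 + 0.42250) = 5.797 km
N9: √((4.12)² + (1.37)²) = √(16.97440 + 1.87690) = 4.342 km
N10: √((3.91)² + (2.17)²) = √(15.28810 + 4.70890) = 4.472 km
N11: √((3.86)² + (6.38)²) = √(14.89960 + 40.70440) = 7.457 km
N12: √((-7.07)² + (2.01)²) = √(49.98490 + 4.04010) = 7.350 km
N13: √((5.80)² + (-4.16)²) = √(33.64000 + 17.30560) = 7.138 km
N14: √((2.33)² + (-1.56)²) = √(5.42890 + 2.43360) = 2.804 km
Sorted: N6 (1.170 km) < N14 (2.804 km) < N9 (4.342 km) < N10 (4.472 km) < N8 (5.797 km) < …

N6, N14, N9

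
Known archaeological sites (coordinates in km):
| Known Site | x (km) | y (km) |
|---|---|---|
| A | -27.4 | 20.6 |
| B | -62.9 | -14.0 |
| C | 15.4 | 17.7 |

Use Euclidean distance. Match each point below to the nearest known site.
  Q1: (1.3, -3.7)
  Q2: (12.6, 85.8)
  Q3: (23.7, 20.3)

Q1 at (1.3, -3.7):
  A: √((-28.7)² + (24.3)²) = √(823.690 + 590.490) = 37.6 km
  B: √((-64.2)² + (-10.3)²) = √(4121.640 + 106.090) = 65.0 km
  C: √((14.1)² + (21.4)²) = √(198.810 + 457.960) = 25.6 km
  → nearest: C (25.6 km)
Q2 at (12.6, 85.8):
  A: √((-40.0)² + (-65.2)²) = √(1600.000 + 4251.040) = 76.5 km
  B: √((-75.5)² + (-99.8)²) = √(5700.250 + 9960.040) = 125.1 km
  C: √((2.8)² + (-68.1)²) = √(7.840 + 4637.610) = 68.2 km
  → nearest: C (68.2 km)
Q3 at (23.7, 20.3):
  A: √((-51.1)² + (0.3)²) = √(2611.210 + 0.090) = 51.1 km
  B: √((-86.6)² + (-34.3)²) = √(7499.560 + 1176.490) = 93.1 km
  C: √((-8.3)² + (-2.6)²) = √(68.890 + 6.760) = 8.7 km
  → nearest: C (8.7 km)

Q1→C; Q2→C; Q3→C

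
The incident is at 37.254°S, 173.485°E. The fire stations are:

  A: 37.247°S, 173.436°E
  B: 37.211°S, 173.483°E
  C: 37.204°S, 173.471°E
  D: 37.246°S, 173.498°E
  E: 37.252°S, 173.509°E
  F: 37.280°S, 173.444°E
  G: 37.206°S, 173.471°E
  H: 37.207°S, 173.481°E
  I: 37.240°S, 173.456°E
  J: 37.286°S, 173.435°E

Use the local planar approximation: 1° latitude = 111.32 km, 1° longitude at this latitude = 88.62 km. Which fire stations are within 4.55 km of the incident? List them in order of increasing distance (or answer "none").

D, E, I, A

Distances from 37.254°S, 173.485°E:
A: 4.412 km
B: 4.790 km
C: 5.703 km
D: 1.456 km
E: 2.139 km
F: 4.645 km
G: 5.486 km
H: 5.244 km
I: 3.006 km
J: 5.685 km
Threshold 4.55 km: D (1.456 km), E (2.139 km), I (3.006 km), A (4.412 km) are within range.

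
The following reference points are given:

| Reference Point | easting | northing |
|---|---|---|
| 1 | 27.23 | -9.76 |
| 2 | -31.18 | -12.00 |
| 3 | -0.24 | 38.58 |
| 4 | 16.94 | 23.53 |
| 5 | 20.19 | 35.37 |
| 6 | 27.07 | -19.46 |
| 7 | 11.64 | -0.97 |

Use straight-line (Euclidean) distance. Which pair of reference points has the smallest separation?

1 and 6

Pairwise distances:
1–2: √((-58.41)² + (-2.24)²) = √(3411.7281 + 5.0176) = 58.45
1–3: √((-27.47)² + (48.34)²) = √(754.6009 + 2336.7556) = 55.60
1–4: √((-10.29)² + (33.29)²) = √(105.8841 + 1108.2241) = 34.84
1–5: √((-7.04)² + (45.13)²) = √(49.5616 + 2036.7169) = 45.68
1–6: √((-0.16)² + (-9.70)²) = √(0.0256 + 94.0900) = 9.70
1–7: √((-15.59)² + (8.79)²) = √(243.0481 + 77.2641) = 17.90
2–3: √((30.94)² + (50.58)²) = √(957.2836 + 2558.3364) = 59.29
2–4: √((48.12)² + (35.53)²) = √(2315.5344 + 1262.3809) = 59.82
2–5: √((51.37)² + (47.37)²) = √(2638.8769 + 2243.9169) = 69.88
2–6: √((58.25)² + (-7.46)²) = √(3393.0625 + 55.6516) = 58.73
2–7: √((42.82)² + (11.03)²) = √(1833.5524 + 121.6609) = 44.22
3–4: √((17.18)² + (-15.05)²) = √(295.1524 + 226.5025) = 22.84
3–5: √((20.43)² + (-3.21)²) = √(417.3849 + 10.3041) = 20.68
3–6: √((27.31)² + (-58.04)²) = √(745.8361 + 3368.6416) = 64.14
3–7: √((11.88)² + (-39.55)²) = √(141.1344 + 1564.2025) = 41.30
4–5: √((3.25)² + (11.84)²) = √(10.5625 + 140.1856) = 12.28
4–6: √((10.13)² + (-42.99)²) = √(102.6169 + 1848.1401) = 44.17
4–7: √((-5.30)² + (-24.50)²) = √(28.0900 + 600.2500) = 25.07
5–6: √((6.88)² + (-54.83)²) = √(47.3344 + 3006.3289) = 55.26
5–7: √((-8.55)² + (-36.34)²) = √(73.1025 + 1320.5956) = 37.33
6–7: √((-15.43)² + (18.49)²) = √(238.0849 + 341.8801) = 24.08
Closest pair: 1–6 at 9.70.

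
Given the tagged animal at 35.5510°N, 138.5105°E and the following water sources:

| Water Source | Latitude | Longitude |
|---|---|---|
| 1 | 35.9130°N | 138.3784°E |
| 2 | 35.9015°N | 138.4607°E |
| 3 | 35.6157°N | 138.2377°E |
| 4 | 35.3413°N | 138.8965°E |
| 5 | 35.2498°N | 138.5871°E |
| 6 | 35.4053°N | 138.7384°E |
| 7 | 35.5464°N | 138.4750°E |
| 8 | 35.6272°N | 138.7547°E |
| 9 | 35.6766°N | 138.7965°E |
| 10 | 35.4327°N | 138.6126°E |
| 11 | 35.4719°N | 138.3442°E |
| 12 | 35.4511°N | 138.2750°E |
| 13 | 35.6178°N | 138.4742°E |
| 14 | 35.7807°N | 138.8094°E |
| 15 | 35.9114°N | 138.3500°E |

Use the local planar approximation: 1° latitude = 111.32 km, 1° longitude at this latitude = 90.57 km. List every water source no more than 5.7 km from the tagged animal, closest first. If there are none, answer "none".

7

Distances from 35.5510°N, 138.5105°E:
1: 42.0364 km
2: 39.2775 km
3: 25.7359 km
4: 42.0373 km
5: 34.2398 km
6: 26.2510 km
7: 3.2558 km
8: 23.6881 km
9: 29.4356 km
10: 16.0915 km
11: 17.4469 km
12: 24.0543 km
13: 8.1305 km
14: 37.2383 km
15: 42.6720 km
Threshold 5.7 km: 7 (3.2558 km) is within range.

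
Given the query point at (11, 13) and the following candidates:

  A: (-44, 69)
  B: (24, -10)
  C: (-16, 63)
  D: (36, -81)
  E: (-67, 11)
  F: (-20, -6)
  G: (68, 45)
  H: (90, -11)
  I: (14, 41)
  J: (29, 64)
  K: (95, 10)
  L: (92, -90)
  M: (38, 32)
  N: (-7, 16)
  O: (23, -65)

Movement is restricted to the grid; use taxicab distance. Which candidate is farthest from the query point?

L

Distances from (11, 13):
A: |-55| + |56| = 55 + 56 = 111
B: |13| + |-23| = 13 + 23 = 36
C: |-27| + |50| = 27 + 50 = 77
D: |25| + |-94| = 25 + 94 = 119
E: |-78| + |-2| = 78 + 2 = 80
F: |-31| + |-19| = 31 + 19 = 50
G: |57| + |32| = 57 + 32 = 89
H: |79| + |-24| = 79 + 24 = 103
I: |3| + |28| = 3 + 28 = 31
J: |18| + |51| = 18 + 51 = 69
K: |84| + |-3| = 84 + 3 = 87
L: |81| + |-103| = 81 + 103 = 184
M: |27| + |19| = 27 + 19 = 46
N: |-18| + |3| = 18 + 3 = 21
O: |12| + |-78| = 12 + 78 = 90
Maximum: L at 184.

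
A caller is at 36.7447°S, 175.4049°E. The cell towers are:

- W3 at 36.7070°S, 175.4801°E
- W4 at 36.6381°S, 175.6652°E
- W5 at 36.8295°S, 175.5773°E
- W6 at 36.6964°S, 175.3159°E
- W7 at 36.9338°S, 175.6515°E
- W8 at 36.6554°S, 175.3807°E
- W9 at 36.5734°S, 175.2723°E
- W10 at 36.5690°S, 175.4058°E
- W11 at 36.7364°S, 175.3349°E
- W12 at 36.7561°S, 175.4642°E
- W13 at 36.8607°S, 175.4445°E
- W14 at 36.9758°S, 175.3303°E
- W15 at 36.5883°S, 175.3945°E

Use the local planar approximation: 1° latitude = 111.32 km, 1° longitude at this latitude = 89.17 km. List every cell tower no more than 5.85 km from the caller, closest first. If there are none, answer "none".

W12

Distances from 36.7447°S, 175.4049°E:
W3: √((0.0377·111.32)² + (0.0752·89.17)²) = √(17.612828 + 44.964857) = 7.9106 km
W4: √((0.1066·111.32)² + (0.2603·89.17)²) = √(140.818854 + 538.748246) = 26.0685 km
W5: √((-0.0848·111.32)² + (0.1724·89.17)²) = √(89.112392 + 236.326300) = 18.0399 km
W6: √((0.0483·111.32)² + (-0.0890·89.17)²) = √(28.909505 + 62.982159) = 9.5860 km
W7: √((-0.1891·111.32)² + (0.2466·89.17)²) = √(443.128266 + 483.530282) = 30.4411 km
W8: √((0.0893·111.32)² + (-0.0242·89.17)²) = √(98.821016 + 4.656593) = 10.1724 km
W9: √((0.1713·111.32)² + (-0.1326·89.17)²) = √(363.631185 + 139.805604) = 22.4374 km
W10: √((0.1757·111.32)² + (0.0009·89.17)²) = √(382.551508 + 0.006441) = 19.5591 km
W11: √((0.0083·111.32)² + (-0.0700·89.17)²) = √(0.853695 + 38.961316) = 6.3099 km
W12: √((-0.0114·111.32)² + (0.0593·89.17)²) = √(1.610483 + 27.960628) = 5.4379 km
W13: √((-0.1160·111.32)² + (0.0396·89.17)²) = √(166.748668 + 12.468893) = 13.3872 km
W14: √((-0.2311·111.32)² + (-0.0746·89.17)²) = √(661.829752 + 44.250195) = 26.5722 km
W15: √((0.1564·111.32)² + (-0.0104·89.17)²) = √(303.123700 + 0.860011) = 17.4351 km
Threshold 5.85 km: W12 (5.4379 km) is within range.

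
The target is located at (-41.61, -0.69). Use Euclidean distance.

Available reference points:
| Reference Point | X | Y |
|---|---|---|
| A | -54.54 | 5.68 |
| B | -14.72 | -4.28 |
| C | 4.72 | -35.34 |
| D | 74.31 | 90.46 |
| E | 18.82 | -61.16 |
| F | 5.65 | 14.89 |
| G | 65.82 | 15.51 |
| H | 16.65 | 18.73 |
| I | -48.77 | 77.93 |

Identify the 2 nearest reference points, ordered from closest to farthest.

Distances from (-41.61, -0.69):
A: √((-12.93)² + (6.37)²) = √(167.1849 + 40.5769) = 14.41
B: √((26.89)² + (-3.59)²) = √(723.0721 + 12.8881) = 27.13
C: √((46.33)² + (-34.65)²) = √(2146.4689 + 1200.6225) = 57.85
D: √((115.92)² + (91.15)²) = √(13437.4464 + 8308.3225) = 147.46
E: √((60.43)² + (-60.47)²) = √(3651.7849 + 3656.6209) = 85.49
F: √((47.26)² + (15.58)²) = √(2233.5076 + 242.7364) = 49.76
G: √((107.43)² + (16.20)²) = √(11541.2049 + 262.4400) = 108.64
H: √((58.26)² + (19.42)²) = √(3394.2276 + 377.1364) = 61.41
I: √((-7.16)² + (78.62)²) = √(51.2656 + 6181.1044) = 78.95
Sorted: A (14.41) < B (27.13) < F (49.76) < C (57.85) < …

A, B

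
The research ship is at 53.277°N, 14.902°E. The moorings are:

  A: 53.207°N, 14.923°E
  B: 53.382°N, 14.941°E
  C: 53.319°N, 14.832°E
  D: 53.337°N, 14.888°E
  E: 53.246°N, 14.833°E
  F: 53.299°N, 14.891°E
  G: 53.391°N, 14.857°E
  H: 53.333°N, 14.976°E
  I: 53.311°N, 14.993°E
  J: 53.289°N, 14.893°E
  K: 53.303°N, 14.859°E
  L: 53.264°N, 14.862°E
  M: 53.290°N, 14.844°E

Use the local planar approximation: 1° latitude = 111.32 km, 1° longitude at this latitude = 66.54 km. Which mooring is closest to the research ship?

J

Distances from 53.277°N, 14.902°E:
A: √((-0.070·111.32)² + (0.021·66.54)²) = √(60.72150 + 1.95256) = 7.917 km
B: √((0.105·111.32)² + (0.039·66.54)²) = √(136.62337 + 6.73434) = 11.973 km
C: √((0.042·111.32)² + (-0.070·66.54)²) = √(21.85974 + 21.69510) = 6.600 km
D: √((0.060·111.32)² + (-0.014·66.54)²) = √(44.61171 + 0.86780) = 6.744 km
E: √((-0.031·111.32)² + (-0.069·66.54)²) = √(11.90885 + 21.07967) = 5.744 km
F: √((0.022·111.32)² + (-0.011·66.54)²) = √(5.99780 + 0.53574) = 2.556 km
G: √((0.114·111.32)² + (-0.045·66.54)²) = √(161.04828 + 8.96583) = 13.039 km
H: √((0.056·111.32)² + (0.074·66.54)²) = √(38.86176 + 24.24538) = 7.944 km
I: √((0.034·111.32)² + (0.091·66.54)²) = √(14.32532 + 36.66472) = 7.141 km
J: √((0.012·111.32)² + (-0.009·66.54)²) = √(1.78447 + 0.35863) = 1.464 km
K: √((0.026·111.32)² + (-0.043·66.54)²) = √(8.37709 + 8.18658) = 4.070 km
L: √((-0.013·111.32)² + (-0.040·66.54)²) = √(2.09427 + 7.08411) = 3.030 km
M: √((0.013·111.32)² + (-0.058·66.54)²) = √(2.09427 + 14.89435) = 4.122 km
Minimum: J at 1.464 km.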